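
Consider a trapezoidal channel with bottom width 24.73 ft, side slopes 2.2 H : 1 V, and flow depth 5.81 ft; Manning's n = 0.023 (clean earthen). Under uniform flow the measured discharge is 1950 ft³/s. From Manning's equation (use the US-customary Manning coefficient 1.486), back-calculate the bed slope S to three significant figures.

0.00290

A = (b + z·y)·y = (24.73 + 2.2×5.81)×5.81 = 217.9 ft²
P = b + 2y√(1+z²) = 24.73 + 2×5.81×√(1+2.2²) = 52.81 ft
R = A/P = 217.9/52.81 = 4.127 ft
S = (Q·n / (1.486·A·R^(2/3)))² = (1950×0.023 / (1.486×217.9×2.573))² = 0.002897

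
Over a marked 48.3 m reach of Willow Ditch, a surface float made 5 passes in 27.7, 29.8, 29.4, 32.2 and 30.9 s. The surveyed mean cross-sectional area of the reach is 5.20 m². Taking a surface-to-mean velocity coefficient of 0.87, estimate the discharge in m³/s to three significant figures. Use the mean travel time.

t̄ = (27.7 + 29.8 + 29.4 + 32.2 + 30.9) / 5 = 30 s
v_surface = L / t̄ = 48.3 / 30 = 1.610 m/s
v_mean = 0.87 × 1.610 = 1.401 m/s
Q = A × v_mean = 5.20 × 1.401 = 7.284 m³/s

7.28 m³/s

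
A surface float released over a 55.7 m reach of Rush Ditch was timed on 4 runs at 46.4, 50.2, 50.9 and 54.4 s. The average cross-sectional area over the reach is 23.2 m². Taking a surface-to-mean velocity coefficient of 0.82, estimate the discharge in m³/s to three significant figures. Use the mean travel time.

t̄ = (46.4 + 50.2 + 50.9 + 54.4) / 4 = 50.475 s
v_surface = L / t̄ = 55.7 / 50.475 = 1.104 m/s
v_mean = 0.82 × 1.104 = 0.9049 m/s
Q = A × v_mean = 23.2 × 0.9049 = 20.99 m³/s

21.0 m³/s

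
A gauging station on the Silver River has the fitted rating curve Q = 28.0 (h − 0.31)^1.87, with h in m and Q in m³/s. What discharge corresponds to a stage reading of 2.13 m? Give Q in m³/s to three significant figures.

85.8 m³/s

Q = 28.0 × (2.13 − 0.31)^1.87 = 28.0 × 1.82^1.87 = 85.80 m³/s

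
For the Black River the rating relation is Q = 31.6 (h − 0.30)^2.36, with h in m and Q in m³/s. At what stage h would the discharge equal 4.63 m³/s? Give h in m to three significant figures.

0.743 m

h − h₀ = (Q/C)^(1/b) = (4.63/31.6)^(1/2.36) = 0.4432 m
h = 0.30 + 0.4432 = 0.7432 m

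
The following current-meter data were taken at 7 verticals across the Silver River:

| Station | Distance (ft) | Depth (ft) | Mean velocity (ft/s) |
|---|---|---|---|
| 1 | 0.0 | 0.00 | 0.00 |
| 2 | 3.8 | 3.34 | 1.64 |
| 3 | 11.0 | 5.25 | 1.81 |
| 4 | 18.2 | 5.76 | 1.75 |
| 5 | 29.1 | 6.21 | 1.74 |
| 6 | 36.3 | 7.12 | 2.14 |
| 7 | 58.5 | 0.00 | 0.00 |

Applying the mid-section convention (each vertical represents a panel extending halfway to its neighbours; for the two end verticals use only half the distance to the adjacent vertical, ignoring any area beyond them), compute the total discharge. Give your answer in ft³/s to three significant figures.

512 ft³/s

w_2 = (11.0 − 0.0)/2 = 5.5 ft; q_2 = 1.64 × 3.34 × 5.5 = 30.13 ft³/s
w_3 = (18.2 − 3.8)/2 = 7.2 ft; q_3 = 1.81 × 5.25 × 7.2 = 68.42 ft³/s
w_4 = (29.1 − 11.0)/2 = 9.05 ft; q_4 = 1.75 × 5.76 × 9.05 = 91.22 ft³/s
w_5 = (36.3 − 18.2)/2 = 9.05 ft; q_5 = 1.74 × 6.21 × 9.05 = 97.79 ft³/s
w_6 = (58.5 − 29.1)/2 = 14.7 ft; q_6 = 2.14 × 7.12 × 14.7 = 224.0 ft³/s
Stations 1, 7 contribute zero (depth or velocity is 0).
Q = Σ qᵢ = 511.5 ft³/s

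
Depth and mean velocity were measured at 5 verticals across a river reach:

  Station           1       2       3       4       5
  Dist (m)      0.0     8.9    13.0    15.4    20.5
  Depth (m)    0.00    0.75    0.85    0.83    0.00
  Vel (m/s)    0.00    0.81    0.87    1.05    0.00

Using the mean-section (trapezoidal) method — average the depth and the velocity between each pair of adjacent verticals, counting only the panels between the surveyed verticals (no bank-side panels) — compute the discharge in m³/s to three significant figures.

7.15 m³/s

Panel 1-2: Δb = 8.9 m, d̄ = (0.00+0.75)/2 = 0.375, v̄ = (0.00+0.81)/2 = 0.405 → q = 8.9×0.375×0.405 = 1.352 m³/s
Panel 2-3: Δb = 4.1 m, d̄ = (0.75+0.85)/2 = 0.8, v̄ = (0.81+0.87)/2 = 0.84 → q = 4.1×0.8×0.84 = 2.755 m³/s
Panel 3-4: Δb = 2.4 m, d̄ = (0.85+0.83)/2 = 0.84, v̄ = (0.87+1.05)/2 = 0.96 → q = 2.4×0.84×0.96 = 1.935 m³/s
Panel 4-5: Δb = 5.1 m, d̄ = (0.83+0.00)/2 = 0.415, v̄ = (1.05+0.00)/2 = 0.525 → q = 5.1×0.415×0.525 = 1.111 m³/s
Q = Σ q = 7.153 m³/s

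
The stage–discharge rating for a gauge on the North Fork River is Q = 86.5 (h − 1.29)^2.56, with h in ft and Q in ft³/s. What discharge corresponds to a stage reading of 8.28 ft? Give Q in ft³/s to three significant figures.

Q = 86.5 × (8.28 − 1.29)^2.56 = 86.5 × 6.99^2.56 = 12560 ft³/s

12600 ft³/s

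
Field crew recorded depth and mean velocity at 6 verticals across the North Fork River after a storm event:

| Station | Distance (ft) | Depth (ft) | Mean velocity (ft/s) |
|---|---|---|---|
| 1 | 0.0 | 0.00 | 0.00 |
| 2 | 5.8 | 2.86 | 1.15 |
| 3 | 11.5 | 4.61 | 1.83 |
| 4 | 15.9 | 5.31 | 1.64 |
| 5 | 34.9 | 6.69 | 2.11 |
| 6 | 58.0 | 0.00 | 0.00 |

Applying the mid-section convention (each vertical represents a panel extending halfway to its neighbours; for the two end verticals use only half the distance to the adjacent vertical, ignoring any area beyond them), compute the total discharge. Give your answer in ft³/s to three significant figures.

w_2 = (11.5 − 0.0)/2 = 5.75 ft; q_2 = 1.15 × 2.86 × 5.75 = 18.91 ft³/s
w_3 = (15.9 − 5.8)/2 = 5.05 ft; q_3 = 1.83 × 4.61 × 5.05 = 42.60 ft³/s
w_4 = (34.9 − 11.5)/2 = 11.7 ft; q_4 = 1.64 × 5.31 × 11.7 = 101.9 ft³/s
w_5 = (58.0 − 15.9)/2 = 21.05 ft; q_5 = 2.11 × 6.69 × 21.05 = 297.1 ft³/s
Stations 1, 6 contribute zero (depth or velocity is 0).
Q = Σ qᵢ = 460.5 ft³/s

461 ft³/s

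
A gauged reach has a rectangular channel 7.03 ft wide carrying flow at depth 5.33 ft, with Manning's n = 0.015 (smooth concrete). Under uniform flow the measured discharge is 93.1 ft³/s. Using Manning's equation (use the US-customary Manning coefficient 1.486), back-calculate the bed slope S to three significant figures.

A = b·y = 7.03 × 5.33 = 37.47 ft²
P = b + 2y = 7.03 + 2×5.33 = 17.69 ft
R = A/P = 37.47/17.69 = 2.118 ft
S = (Q·n / (1.486·A·R^(2/3)))² = (93.1×0.015 / (1.486×37.47×1.649))² = 0.0002312

0.000231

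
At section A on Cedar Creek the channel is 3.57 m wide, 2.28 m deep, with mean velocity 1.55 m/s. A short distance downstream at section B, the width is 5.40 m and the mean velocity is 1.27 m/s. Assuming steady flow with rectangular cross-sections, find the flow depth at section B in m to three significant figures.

Q = A₁V₁ = (3.57×2.28) × 1.55 = 12.62 m³/s
d₂ = Q/(b₂ V₂) = 12.62/(5.40×1.27) = 1.840 m

1.84 m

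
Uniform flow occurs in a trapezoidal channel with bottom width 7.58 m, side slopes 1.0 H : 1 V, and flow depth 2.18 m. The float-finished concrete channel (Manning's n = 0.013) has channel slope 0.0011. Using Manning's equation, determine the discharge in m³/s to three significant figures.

A = (b + z·y)·y = (7.58 + 1.0×2.18)×2.18 = 21.28 m²
P = b + 2y√(1+z²) = 7.58 + 2×2.18×√(1+1.0²) = 13.75 m
R = A/P = 21.28/13.75 = 1.548 m
Q = (1/n)·A·R^(2/3)·S^(1/2) = (1/0.013) × 21.28 × 1.548^(2/3) × 0.0011^(1/2) = 72.64 m³/s

72.6 m³/s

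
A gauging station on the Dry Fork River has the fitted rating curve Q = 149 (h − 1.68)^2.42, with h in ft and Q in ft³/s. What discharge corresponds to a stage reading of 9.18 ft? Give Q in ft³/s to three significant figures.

19500 ft³/s

Q = 149 × (9.18 − 1.68)^2.42 = 149 × 7.5^2.42 = 19540 ft³/s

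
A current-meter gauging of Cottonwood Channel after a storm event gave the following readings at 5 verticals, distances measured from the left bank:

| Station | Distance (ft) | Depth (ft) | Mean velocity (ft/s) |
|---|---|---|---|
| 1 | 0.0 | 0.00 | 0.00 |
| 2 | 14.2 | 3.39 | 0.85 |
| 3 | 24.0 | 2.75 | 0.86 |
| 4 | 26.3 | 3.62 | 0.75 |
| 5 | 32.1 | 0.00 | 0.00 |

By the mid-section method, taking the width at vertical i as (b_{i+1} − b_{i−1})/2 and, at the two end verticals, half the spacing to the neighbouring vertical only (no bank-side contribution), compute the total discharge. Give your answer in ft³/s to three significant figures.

59.9 ft³/s

w_2 = (24.0 − 0.0)/2 = 12 ft; q_2 = 0.85 × 3.39 × 12 = 34.58 ft³/s
w_3 = (26.3 − 14.2)/2 = 6.05 ft; q_3 = 0.86 × 2.75 × 6.05 = 14.31 ft³/s
w_4 = (32.1 − 24.0)/2 = 4.05 ft; q_4 = 0.75 × 3.62 × 4.05 = 11.00 ft³/s
Stations 1, 5 contribute zero (depth or velocity is 0).
Q = Σ qᵢ = 59.88 ft³/s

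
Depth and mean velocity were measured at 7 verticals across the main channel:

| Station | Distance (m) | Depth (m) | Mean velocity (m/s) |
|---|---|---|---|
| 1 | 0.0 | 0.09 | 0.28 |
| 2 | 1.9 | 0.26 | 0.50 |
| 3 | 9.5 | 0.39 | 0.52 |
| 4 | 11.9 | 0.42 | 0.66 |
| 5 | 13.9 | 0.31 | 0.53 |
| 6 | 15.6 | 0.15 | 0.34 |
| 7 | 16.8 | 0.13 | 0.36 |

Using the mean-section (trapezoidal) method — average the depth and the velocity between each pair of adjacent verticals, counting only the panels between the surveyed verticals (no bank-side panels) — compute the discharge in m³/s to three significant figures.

2.63 m³/s

Panel 1-2: Δb = 1.9 m, d̄ = (0.09+0.26)/2 = 0.175, v̄ = (0.28+0.50)/2 = 0.39 → q = 1.9×0.175×0.39 = 0.1297 m³/s
Panel 2-3: Δb = 7.6 m, d̄ = (0.26+0.39)/2 = 0.325, v̄ = (0.50+0.52)/2 = 0.51 → q = 7.6×0.325×0.51 = 1.260 m³/s
Panel 3-4: Δb = 2.4 m, d̄ = (0.39+0.42)/2 = 0.405, v̄ = (0.52+0.66)/2 = 0.59 → q = 2.4×0.405×0.59 = 0.5735 m³/s
Panel 4-5: Δb = 2 m, d̄ = (0.42+0.31)/2 = 0.365, v̄ = (0.66+0.53)/2 = 0.595 → q = 2×0.365×0.595 = 0.4344 m³/s
Panel 5-6: Δb = 1.7 m, d̄ = (0.31+0.15)/2 = 0.23, v̄ = (0.53+0.34)/2 = 0.435 → q = 1.7×0.23×0.435 = 0.1701 m³/s
Panel 6-7: Δb = 1.2 m, d̄ = (0.15+0.13)/2 = 0.14, v̄ = (0.34+0.36)/2 = 0.35 → q = 1.2×0.14×0.35 = 0.05880 m³/s
Q = Σ q = 2.626 m³/s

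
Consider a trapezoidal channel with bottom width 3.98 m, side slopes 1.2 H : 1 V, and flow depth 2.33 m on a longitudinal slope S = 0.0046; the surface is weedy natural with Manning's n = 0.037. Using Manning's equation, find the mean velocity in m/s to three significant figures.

2.30 m/s

A = (b + z·y)·y = (3.98 + 1.2×2.33)×2.33 = 15.79 m²
P = b + 2y√(1+z²) = 3.98 + 2×2.33×√(1+1.2²) = 11.26 m
R = A/P = 15.79/11.26 = 1.402 m
Q = (1/n)·A·R^(2/3)·S^(1/2) = (1/0.037) × 15.79 × 1.402^(2/3) × 0.0046^(1/2) = 36.26 m³/s
V = Q/A = 36.26/15.79 = 2.296 m/s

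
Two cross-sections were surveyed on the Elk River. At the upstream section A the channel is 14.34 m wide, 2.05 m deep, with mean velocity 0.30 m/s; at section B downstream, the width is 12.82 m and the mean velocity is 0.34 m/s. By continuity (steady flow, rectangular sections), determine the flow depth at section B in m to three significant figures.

2.02 m

Q = A₁V₁ = (14.34×2.05) × 0.30 = 8.819 m³/s
d₂ = Q/(b₂ V₂) = 8.819/(12.82×0.34) = 2.023 m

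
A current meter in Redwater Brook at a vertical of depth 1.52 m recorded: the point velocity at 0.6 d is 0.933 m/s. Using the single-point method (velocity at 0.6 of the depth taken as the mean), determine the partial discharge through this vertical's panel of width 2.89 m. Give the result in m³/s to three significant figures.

4.10 m³/s

v̄ = v₀.₆ = 0.933 m/s
q = v̄ × d × w = 0.9330 × 1.52 × 2.89 = 4.098 m³/s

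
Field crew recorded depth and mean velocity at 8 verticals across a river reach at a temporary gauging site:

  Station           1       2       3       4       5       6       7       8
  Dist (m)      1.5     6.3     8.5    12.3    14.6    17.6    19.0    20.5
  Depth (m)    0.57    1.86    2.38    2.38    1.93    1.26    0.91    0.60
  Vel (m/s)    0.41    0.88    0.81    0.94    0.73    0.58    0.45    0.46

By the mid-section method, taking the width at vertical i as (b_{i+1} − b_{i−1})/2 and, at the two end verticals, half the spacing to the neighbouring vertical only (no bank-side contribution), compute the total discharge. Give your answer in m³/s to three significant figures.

25.0 m³/s

w_1 = (6.3 − 1.5)/2 = 2.4 m; q_1 = 0.41 × 0.57 × 2.4 = 0.5609 m³/s
w_2 = (8.5 − 1.5)/2 = 3.5 m; q_2 = 0.88 × 1.86 × 3.5 = 5.729 m³/s
w_3 = (12.3 − 6.3)/2 = 3 m; q_3 = 0.81 × 2.38 × 3 = 5.783 m³/s
w_4 = (14.6 − 8.5)/2 = 3.05 m; q_4 = 0.94 × 2.38 × 3.05 = 6.823 m³/s
w_5 = (17.6 − 12.3)/2 = 2.65 m; q_5 = 0.73 × 1.93 × 2.65 = 3.734 m³/s
w_6 = (19.0 − 14.6)/2 = 2.2 m; q_6 = 0.58 × 1.26 × 2.2 = 1.608 m³/s
w_7 = (20.5 − 17.6)/2 = 1.45 m; q_7 = 0.45 × 0.91 × 1.45 = 0.5938 m³/s
w_8 = (20.5 − 19.0)/2 = 0.75 m; q_8 = 0.46 × 0.60 × 0.75 = 0.2070 m³/s
Q = Σ qᵢ = 25.04 m³/s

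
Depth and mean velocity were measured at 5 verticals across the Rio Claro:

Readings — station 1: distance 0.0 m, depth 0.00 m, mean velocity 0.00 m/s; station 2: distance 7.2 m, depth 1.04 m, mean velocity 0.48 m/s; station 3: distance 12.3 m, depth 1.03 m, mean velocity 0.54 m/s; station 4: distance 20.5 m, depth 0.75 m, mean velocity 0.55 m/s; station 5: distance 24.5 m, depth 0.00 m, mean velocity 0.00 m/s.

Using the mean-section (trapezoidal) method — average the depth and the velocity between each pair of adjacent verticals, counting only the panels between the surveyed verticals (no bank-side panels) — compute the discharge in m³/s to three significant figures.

Panel 1-2: Δb = 7.2 m, d̄ = (0.00+1.04)/2 = 0.52, v̄ = (0.00+0.48)/2 = 0.24 → q = 7.2×0.52×0.24 = 0.8986 m³/s
Panel 2-3: Δb = 5.1 m, d̄ = (1.04+1.03)/2 = 1.035, v̄ = (0.48+0.54)/2 = 0.51 → q = 5.1×1.035×0.51 = 2.692 m³/s
Panel 3-4: Δb = 8.2 m, d̄ = (1.03+0.75)/2 = 0.89, v̄ = (0.54+0.55)/2 = 0.545 → q = 8.2×0.89×0.545 = 3.977 m³/s
Panel 4-5: Δb = 4 m, d̄ = (0.75+0.00)/2 = 0.375, v̄ = (0.55+0.00)/2 = 0.275 → q = 4×0.375×0.275 = 0.4125 m³/s
Q = Σ q = 7.981 m³/s

7.98 m³/s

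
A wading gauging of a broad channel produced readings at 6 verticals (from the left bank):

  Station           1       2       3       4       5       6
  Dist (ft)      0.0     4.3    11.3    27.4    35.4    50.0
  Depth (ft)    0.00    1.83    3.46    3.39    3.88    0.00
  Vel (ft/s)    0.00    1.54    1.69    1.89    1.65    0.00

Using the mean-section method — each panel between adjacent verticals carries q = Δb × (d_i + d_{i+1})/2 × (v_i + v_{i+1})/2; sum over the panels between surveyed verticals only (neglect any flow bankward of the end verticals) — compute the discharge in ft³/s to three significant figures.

206 ft³/s

Panel 1-2: Δb = 4.3 ft, d̄ = (0.00+1.83)/2 = 0.915, v̄ = (0.00+1.54)/2 = 0.77 → q = 4.3×0.915×0.77 = 3.030 ft³/s
Panel 2-3: Δb = 7 ft, d̄ = (1.83+3.46)/2 = 2.645, v̄ = (1.54+1.69)/2 = 1.615 → q = 7×2.645×1.615 = 29.90 ft³/s
Panel 3-4: Δb = 16.1 ft, d̄ = (3.46+3.39)/2 = 3.425, v̄ = (1.69+1.89)/2 = 1.79 → q = 16.1×3.425×1.79 = 98.71 ft³/s
Panel 4-5: Δb = 8 ft, d̄ = (3.39+3.88)/2 = 3.635, v̄ = (1.89+1.65)/2 = 1.77 → q = 8×3.635×1.77 = 51.47 ft³/s
Panel 5-6: Δb = 14.6 ft, d̄ = (3.88+0.00)/2 = 1.94, v̄ = (1.65+0.00)/2 = 0.825 → q = 14.6×1.94×0.825 = 23.37 ft³/s
Q = Σ q = 206.5 ft³/s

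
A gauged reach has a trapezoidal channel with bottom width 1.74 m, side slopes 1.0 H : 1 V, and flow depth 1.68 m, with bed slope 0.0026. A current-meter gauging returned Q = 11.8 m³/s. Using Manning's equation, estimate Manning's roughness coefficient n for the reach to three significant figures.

A = (b + z·y)·y = (1.74 + 1.0×1.68)×1.68 = 5.746 m²
P = b + 2y√(1+z²) = 1.74 + 2×1.68×√(1+1.0²) = 6.492 m
R = A/P = 5.746/6.492 = 0.8851 m
n = (1/Q)·A·R^(2/3)·S^(1/2) = (1/11.8) × 5.746 × 0.9218 × 0.05099 = 0.02289

0.0229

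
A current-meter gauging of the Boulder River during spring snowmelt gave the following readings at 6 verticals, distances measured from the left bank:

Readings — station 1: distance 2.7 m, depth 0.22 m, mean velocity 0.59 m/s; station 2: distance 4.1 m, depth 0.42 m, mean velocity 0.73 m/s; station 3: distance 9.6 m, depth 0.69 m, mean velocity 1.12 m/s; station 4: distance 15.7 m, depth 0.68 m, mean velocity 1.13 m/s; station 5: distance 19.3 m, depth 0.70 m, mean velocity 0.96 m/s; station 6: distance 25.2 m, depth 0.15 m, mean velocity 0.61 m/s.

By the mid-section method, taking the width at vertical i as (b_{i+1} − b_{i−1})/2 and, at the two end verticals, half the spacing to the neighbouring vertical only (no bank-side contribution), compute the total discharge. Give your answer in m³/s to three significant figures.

w_1 = (4.1 − 2.7)/2 = 0.7 m; q_1 = 0.59 × 0.22 × 0.7 = 0.09086 m³/s
w_2 = (9.6 − 2.7)/2 = 3.45 m; q_2 = 0.73 × 0.42 × 3.45 = 1.058 m³/s
w_3 = (15.7 − 4.1)/2 = 5.8 m; q_3 = 1.12 × 0.69 × 5.8 = 4.482 m³/s
w_4 = (19.3 − 9.6)/2 = 4.85 m; q_4 = 1.13 × 0.68 × 4.85 = 3.727 m³/s
w_5 = (25.2 − 15.7)/2 = 4.75 m; q_5 = 0.96 × 0.70 × 4.75 = 3.192 m³/s
w_6 = (25.2 − 19.3)/2 = 2.95 m; q_6 = 0.61 × 0.15 × 2.95 = 0.2699 m³/s
Q = Σ qᵢ = 12.82 m³/s

12.8 m³/s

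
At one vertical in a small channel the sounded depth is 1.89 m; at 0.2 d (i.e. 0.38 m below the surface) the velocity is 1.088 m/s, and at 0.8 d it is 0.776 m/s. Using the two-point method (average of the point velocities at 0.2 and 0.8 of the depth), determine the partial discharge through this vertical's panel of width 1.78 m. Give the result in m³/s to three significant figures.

3.14 m³/s

v̄ = (1.088 + 0.776) / 2 = 0.9320 m/s
q = v̄ × d × w = 0.9320 × 1.89 × 1.78 = 3.135 m³/s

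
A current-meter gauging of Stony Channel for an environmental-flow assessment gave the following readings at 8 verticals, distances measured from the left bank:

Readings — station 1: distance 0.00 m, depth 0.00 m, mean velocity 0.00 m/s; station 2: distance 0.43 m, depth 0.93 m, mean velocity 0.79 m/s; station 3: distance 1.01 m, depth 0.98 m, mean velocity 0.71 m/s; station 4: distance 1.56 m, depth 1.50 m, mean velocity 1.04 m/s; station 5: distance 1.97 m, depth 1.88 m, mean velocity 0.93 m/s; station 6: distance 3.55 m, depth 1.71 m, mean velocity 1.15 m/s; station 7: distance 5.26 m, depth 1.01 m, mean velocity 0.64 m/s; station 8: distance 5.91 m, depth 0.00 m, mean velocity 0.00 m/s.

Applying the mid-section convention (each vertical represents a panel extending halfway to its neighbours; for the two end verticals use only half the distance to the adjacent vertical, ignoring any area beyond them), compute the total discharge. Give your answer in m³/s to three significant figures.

7.25 m³/s

w_2 = (1.01 − 0.00)/2 = 0.505 m; q_2 = 0.79 × 0.93 × 0.505 = 0.3710 m³/s
w_3 = (1.56 − 0.43)/2 = 0.565 m; q_3 = 0.71 × 0.98 × 0.565 = 0.3931 m³/s
w_4 = (1.97 − 1.01)/2 = 0.48 m; q_4 = 1.04 × 1.50 × 0.48 = 0.7488 m³/s
w_5 = (3.55 − 1.56)/2 = 0.995 m; q_5 = 0.93 × 1.88 × 0.995 = 1.740 m³/s
w_6 = (5.26 − 1.97)/2 = 1.645 m; q_6 = 1.15 × 1.71 × 1.645 = 3.235 m³/s
w_7 = (5.91 − 3.55)/2 = 1.18 m; q_7 = 0.64 × 1.01 × 1.18 = 0.7628 m³/s
Stations 1, 8 contribute zero (depth or velocity is 0).
Q = Σ qᵢ = 7.250 m³/s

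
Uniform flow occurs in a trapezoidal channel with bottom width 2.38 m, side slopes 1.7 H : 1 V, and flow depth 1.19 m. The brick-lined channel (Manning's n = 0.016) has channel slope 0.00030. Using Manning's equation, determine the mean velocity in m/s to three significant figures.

0.886 m/s

A = (b + z·y)·y = (2.38 + 1.7×1.19)×1.19 = 5.240 m²
P = b + 2y√(1+z²) = 2.38 + 2×1.19×√(1+1.7²) = 7.074 m
R = A/P = 5.240/7.074 = 0.7407 m
Q = (1/n)·A·R^(2/3)·S^(1/2) = (1/0.016) × 5.240 × 0.7407^(2/3) × 0.00030^(1/2) = 4.643 m³/s
V = Q/A = 4.643/5.240 = 0.8862 m/s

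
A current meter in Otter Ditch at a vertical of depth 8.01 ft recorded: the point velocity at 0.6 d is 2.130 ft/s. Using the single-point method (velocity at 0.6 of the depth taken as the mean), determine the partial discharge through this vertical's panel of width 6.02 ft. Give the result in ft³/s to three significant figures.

103 ft³/s

v̄ = v₀.₆ = 2.130 ft/s
q = v̄ × d × w = 2.130 × 8.01 × 6.02 = 102.7 ft³/s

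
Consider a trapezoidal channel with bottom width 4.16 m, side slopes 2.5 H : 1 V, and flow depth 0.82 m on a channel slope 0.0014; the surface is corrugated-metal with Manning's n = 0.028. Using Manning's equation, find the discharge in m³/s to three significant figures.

A = (b + z·y)·y = (4.16 + 2.5×0.82)×0.82 = 5.092 m²
P = b + 2y√(1+z²) = 4.16 + 2×0.82×√(1+2.5²) = 8.576 m
R = A/P = 5.092/8.576 = 0.5938 m
Q = (1/n)·A·R^(2/3)·S^(1/2) = (1/0.028) × 5.092 × 0.5938^(2/3) × 0.0014^(1/2) = 4.807 m³/s

4.81 m³/s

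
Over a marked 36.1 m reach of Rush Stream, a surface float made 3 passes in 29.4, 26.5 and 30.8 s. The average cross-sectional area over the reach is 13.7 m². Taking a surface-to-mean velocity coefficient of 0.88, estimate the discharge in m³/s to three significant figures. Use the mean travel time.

15.1 m³/s

t̄ = (29.4 + 26.5 + 30.8) / 3 = 28.9 s
v_surface = L / t̄ = 36.1 / 28.9 = 1.249 m/s
v_mean = 0.88 × 1.249 = 1.099 m/s
Q = A × v_mean = 13.7 × 1.099 = 15.06 m³/s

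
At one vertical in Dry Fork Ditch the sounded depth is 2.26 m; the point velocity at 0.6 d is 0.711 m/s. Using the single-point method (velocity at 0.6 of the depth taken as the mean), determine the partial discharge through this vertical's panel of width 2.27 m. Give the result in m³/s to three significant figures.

3.65 m³/s

v̄ = v₀.₆ = 0.711 m/s
q = v̄ × d × w = 0.7110 × 2.26 × 2.27 = 3.648 m³/s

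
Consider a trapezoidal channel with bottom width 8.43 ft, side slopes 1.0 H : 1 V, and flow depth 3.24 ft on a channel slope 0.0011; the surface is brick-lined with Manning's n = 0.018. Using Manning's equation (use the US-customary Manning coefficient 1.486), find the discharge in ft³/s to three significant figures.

172 ft³/s

A = (b + z·y)·y = (8.43 + 1.0×3.24)×3.24 = 37.81 ft²
P = b + 2y√(1+z²) = 8.43 + 2×3.24×√(1+1.0²) = 17.59 ft
R = A/P = 37.81/17.59 = 2.149 ft
Q = (1.486/n)·A·R^(2/3)·S^(1/2) = (1.486/0.018) × 37.81 × 2.149^(2/3) × 0.0011^(1/2) = 172.4 ft³/s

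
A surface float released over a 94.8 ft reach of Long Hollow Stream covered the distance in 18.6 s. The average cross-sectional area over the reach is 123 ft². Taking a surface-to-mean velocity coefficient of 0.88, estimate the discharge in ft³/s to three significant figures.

552 ft³/s

v_surface = L / t̄ = 94.8 / 18.6 = 5.097 ft/s
v_mean = 0.88 × 5.097 = 4.485 ft/s
Q = A × v_mean = 123 × 4.485 = 551.7 ft³/s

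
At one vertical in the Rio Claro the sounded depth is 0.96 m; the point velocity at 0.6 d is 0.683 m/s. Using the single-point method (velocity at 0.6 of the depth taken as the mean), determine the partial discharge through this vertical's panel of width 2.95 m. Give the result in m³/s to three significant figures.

v̄ = v₀.₆ = 0.683 m/s
q = v̄ × d × w = 0.6830 × 0.96 × 2.95 = 1.934 m³/s

1.93 m³/s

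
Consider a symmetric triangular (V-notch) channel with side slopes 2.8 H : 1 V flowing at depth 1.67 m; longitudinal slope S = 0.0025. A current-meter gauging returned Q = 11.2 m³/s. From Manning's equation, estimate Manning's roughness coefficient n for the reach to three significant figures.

A = z·y² = 2.8×1.67² = 7.809 m²
P = 2y√(1+z²) = 2×1.67×√(1+2.8²) = 9.931 m
R = A/P = 7.809/9.931 = 0.7864 m
n = (1/Q)·A·R^(2/3)·S^(1/2) = (1/11.2) × 7.809 × 0.8519 × 0.05000 = 0.02970

0.0297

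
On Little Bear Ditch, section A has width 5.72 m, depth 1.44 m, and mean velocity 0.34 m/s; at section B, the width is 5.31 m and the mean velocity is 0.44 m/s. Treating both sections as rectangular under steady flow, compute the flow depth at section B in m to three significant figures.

1.20 m

Q = A₁V₁ = (5.72×1.44) × 0.34 = 2.801 m³/s
d₂ = Q/(b₂ V₂) = 2.801/(5.31×0.44) = 1.199 m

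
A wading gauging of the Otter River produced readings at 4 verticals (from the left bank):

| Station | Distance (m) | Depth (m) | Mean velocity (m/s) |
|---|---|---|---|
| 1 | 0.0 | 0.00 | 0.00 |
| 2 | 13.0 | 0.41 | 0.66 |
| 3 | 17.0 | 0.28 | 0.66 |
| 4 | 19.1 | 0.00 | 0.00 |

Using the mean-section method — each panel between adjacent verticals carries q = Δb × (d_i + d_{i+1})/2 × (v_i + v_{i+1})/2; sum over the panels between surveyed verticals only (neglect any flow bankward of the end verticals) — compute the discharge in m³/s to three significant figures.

Panel 1-2: Δb = 13 m, d̄ = (0.00+0.41)/2 = 0.205, v̄ = (0.00+0.66)/2 = 0.33 → q = 13×0.205×0.33 = 0.8795 m³/s
Panel 2-3: Δb = 4 m, d̄ = (0.41+0.28)/2 = 0.345, v̄ = (0.66+0.66)/2 = 0.66 → q = 4×0.345×0.66 = 0.9108 m³/s
Panel 3-4: Δb = 2.1 m, d̄ = (0.28+0.00)/2 = 0.14, v̄ = (0.66+0.00)/2 = 0.33 → q = 2.1×0.14×0.33 = 0.09702 m³/s
Q = Σ q = 1.887 m³/s

1.89 m³/s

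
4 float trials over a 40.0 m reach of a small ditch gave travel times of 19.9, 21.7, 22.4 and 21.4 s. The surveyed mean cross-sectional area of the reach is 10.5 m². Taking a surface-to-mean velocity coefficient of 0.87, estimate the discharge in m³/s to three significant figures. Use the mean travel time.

17.1 m³/s

t̄ = (19.9 + 21.7 + 22.4 + 21.4) / 4 = 21.35 s
v_surface = L / t̄ = 40.0 / 21.35 = 1.874 m/s
v_mean = 0.87 × 1.874 = 1.630 m/s
Q = A × v_mean = 10.5 × 1.630 = 17.11 m³/s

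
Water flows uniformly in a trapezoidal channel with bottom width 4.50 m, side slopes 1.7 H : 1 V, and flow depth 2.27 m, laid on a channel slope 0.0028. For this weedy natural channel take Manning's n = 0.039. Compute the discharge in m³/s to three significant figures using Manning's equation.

32.4 m³/s

A = (b + z·y)·y = (4.50 + 1.7×2.27)×2.27 = 18.97 m²
P = b + 2y√(1+z²) = 4.50 + 2×2.27×√(1+1.7²) = 13.45 m
R = A/P = 18.97/13.45 = 1.410 m
Q = (1/n)·A·R^(2/3)·S^(1/2) = (1/0.039) × 18.97 × 1.410^(2/3) × 0.0028^(1/2) = 32.38 m³/s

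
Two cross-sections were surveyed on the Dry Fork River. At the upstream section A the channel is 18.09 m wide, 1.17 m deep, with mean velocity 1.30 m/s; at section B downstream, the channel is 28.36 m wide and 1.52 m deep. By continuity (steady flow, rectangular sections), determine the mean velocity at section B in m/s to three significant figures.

0.638 m/s

Q = A₁V₁ = (18.09×1.17) × 1.30 = 27.51 m³/s
A₂ = 28.36 × 1.52 = 43.11 m²
V₂ = Q/A₂ = 27.51/43.11 = 0.6383 m/s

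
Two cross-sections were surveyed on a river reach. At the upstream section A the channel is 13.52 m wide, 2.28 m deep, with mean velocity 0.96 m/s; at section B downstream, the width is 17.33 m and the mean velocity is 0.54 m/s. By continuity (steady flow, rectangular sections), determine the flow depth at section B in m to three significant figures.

3.16 m

Q = A₁V₁ = (13.52×2.28) × 0.96 = 29.59 m³/s
d₂ = Q/(b₂ V₂) = 29.59/(17.33×0.54) = 3.162 m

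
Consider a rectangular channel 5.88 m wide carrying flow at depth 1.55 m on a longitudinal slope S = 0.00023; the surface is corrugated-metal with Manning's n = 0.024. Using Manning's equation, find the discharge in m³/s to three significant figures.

5.82 m³/s

A = b·y = 5.88 × 1.55 = 9.114 m²
P = b + 2y = 5.88 + 2×1.55 = 8.980 m
R = A/P = 9.114/8.980 = 1.015 m
Q = (1/n)·A·R^(2/3)·S^(1/2) = (1/0.024) × 9.114 × 1.015^(2/3) × 0.00023^(1/2) = 5.816 m³/s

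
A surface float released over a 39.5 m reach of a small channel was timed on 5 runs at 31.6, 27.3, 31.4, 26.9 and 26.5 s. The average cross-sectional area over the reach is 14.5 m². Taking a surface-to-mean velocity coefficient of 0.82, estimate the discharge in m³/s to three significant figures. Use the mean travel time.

16.3 m³/s

t̄ = (31.6 + 27.3 + 31.4 + 26.9 + 26.5) / 5 = 28.74 s
v_surface = L / t̄ = 39.5 / 28.74 = 1.374 m/s
v_mean = 0.82 × 1.374 = 1.127 m/s
Q = A × v_mean = 14.5 × 1.127 = 16.34 m³/s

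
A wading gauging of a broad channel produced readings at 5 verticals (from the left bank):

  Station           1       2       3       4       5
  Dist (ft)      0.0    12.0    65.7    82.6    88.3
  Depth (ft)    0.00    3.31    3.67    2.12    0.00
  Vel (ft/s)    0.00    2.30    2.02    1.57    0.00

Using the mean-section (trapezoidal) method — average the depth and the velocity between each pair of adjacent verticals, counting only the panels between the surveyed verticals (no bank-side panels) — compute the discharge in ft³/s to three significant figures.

Panel 1-2: Δb = 12 ft, d̄ = (0.00+3.31)/2 = 1.655, v̄ = (0.00+2.30)/2 = 1.15 → q = 12×1.655×1.15 = 22.84 ft³/s
Panel 2-3: Δb = 53.7 ft, d̄ = (3.31+3.67)/2 = 3.49, v̄ = (2.30+2.02)/2 = 2.16 → q = 53.7×3.49×2.16 = 404.8 ft³/s
Panel 3-4: Δb = 16.9 ft, d̄ = (3.67+2.12)/2 = 2.895, v̄ = (2.02+1.57)/2 = 1.795 → q = 16.9×2.895×1.795 = 87.82 ft³/s
Panel 4-5: Δb = 5.7 ft, d̄ = (2.12+0.00)/2 = 1.06, v̄ = (1.57+0.00)/2 = 0.785 → q = 5.7×1.06×0.785 = 4.743 ft³/s
Q = Σ q = 520.2 ft³/s

520 ft³/s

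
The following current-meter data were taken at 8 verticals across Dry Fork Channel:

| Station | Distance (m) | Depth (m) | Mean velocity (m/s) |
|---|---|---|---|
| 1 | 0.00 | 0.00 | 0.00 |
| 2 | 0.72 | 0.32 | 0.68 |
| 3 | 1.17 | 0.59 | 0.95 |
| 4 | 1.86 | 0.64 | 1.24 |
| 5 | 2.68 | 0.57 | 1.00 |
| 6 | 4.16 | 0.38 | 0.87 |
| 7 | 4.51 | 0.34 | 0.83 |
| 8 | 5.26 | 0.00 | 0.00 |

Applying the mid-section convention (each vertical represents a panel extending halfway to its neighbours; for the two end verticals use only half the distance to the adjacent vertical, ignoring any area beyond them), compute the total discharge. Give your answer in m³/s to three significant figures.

w_2 = (1.17 − 0.00)/2 = 0.585 m; q_2 = 0.68 × 0.32 × 0.585 = 0.1273 m³/s
w_3 = (1.86 − 0.72)/2 = 0.57 m; q_3 = 0.95 × 0.59 × 0.57 = 0.3195 m³/s
w_4 = (2.68 − 1.17)/2 = 0.755 m; q_4 = 1.24 × 0.64 × 0.755 = 0.5992 m³/s
w_5 = (4.16 − 1.86)/2 = 1.15 m; q_5 = 1.00 × 0.57 × 1.15 = 0.6555 m³/s
w_6 = (4.51 − 2.68)/2 = 0.915 m; q_6 = 0.87 × 0.38 × 0.915 = 0.3025 m³/s
w_7 = (5.26 − 4.16)/2 = 0.55 m; q_7 = 0.83 × 0.34 × 0.55 = 0.1552 m³/s
Stations 1, 8 contribute zero (depth or velocity is 0).
Q = Σ qᵢ = 2.159 m³/s

2.16 m³/s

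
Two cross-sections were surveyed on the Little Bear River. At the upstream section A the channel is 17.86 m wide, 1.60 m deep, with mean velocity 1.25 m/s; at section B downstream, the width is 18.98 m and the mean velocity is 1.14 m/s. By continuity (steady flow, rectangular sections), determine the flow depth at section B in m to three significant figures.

1.65 m

Q = A₁V₁ = (17.86×1.60) × 1.25 = 35.72 m³/s
d₂ = Q/(b₂ V₂) = 35.72/(18.98×1.14) = 1.651 m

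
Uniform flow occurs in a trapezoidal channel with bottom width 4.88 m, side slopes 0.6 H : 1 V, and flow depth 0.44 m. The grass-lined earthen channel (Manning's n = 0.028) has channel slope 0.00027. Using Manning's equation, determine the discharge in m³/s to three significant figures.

0.701 m³/s

A = (b + z·y)·y = (4.88 + 0.6×0.44)×0.44 = 2.263 m²
P = b + 2y√(1+z²) = 4.88 + 2×0.44×√(1+0.6²) = 5.906 m
R = A/P = 2.263/5.906 = 0.3832 m
Q = (1/n)·A·R^(2/3)·S^(1/2) = (1/0.028) × 2.263 × 0.3832^(2/3) × 0.00027^(1/2) = 0.7008 m³/s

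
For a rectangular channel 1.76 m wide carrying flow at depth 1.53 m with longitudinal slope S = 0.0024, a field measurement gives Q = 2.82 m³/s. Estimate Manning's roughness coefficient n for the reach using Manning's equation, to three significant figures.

0.0317

A = b·y = 1.76 × 1.53 = 2.693 m²
P = b + 2y = 1.76 + 2×1.53 = 4.820 m
R = A/P = 2.693/4.820 = 0.5587 m
n = (1/Q)·A·R^(2/3)·S^(1/2) = (1/2.82) × 2.693 × 0.6783 × 0.04899 = 0.03173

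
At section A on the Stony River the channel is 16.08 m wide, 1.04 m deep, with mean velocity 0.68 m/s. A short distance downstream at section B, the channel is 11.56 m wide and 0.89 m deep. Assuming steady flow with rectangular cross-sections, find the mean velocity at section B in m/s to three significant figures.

Q = A₁V₁ = (16.08×1.04) × 0.68 = 11.37 m³/s
A₂ = 11.56 × 0.89 = 10.29 m²
V₂ = Q/A₂ = 11.37/10.29 = 1.105 m/s

1.11 m/s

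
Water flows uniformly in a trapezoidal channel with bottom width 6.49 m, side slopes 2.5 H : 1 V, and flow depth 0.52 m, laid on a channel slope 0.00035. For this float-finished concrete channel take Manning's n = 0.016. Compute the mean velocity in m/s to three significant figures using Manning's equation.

0.672 m/s

A = (b + z·y)·y = (6.49 + 2.5×0.52)×0.52 = 4.051 m²
P = b + 2y√(1+z²) = 6.49 + 2×0.52×√(1+2.5²) = 9.290 m
R = A/P = 4.051/9.290 = 0.4360 m
Q = (1/n)·A·R^(2/3)·S^(1/2) = (1/0.016) × 4.051 × 0.4360^(2/3) × 0.00035^(1/2) = 2.724 m³/s
V = Q/A = 2.724/4.051 = 0.6723 m/s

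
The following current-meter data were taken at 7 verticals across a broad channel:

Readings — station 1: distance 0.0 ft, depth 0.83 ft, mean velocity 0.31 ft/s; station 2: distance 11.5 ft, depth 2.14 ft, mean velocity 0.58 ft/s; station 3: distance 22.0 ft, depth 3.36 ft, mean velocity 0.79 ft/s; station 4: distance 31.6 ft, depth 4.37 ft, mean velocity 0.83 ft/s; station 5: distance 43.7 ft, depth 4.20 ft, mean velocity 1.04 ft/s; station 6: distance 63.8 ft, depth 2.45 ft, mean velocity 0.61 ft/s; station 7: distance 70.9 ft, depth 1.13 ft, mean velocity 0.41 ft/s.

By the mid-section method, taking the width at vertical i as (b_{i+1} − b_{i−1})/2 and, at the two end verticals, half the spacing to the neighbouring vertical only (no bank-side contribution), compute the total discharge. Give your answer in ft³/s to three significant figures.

173 ft³/s

w_1 = (11.5 − 0.0)/2 = 5.75 ft; q_1 = 0.31 × 0.83 × 5.75 = 1.479 ft³/s
w_2 = (22.0 − 0.0)/2 = 11 ft; q_2 = 0.58 × 2.14 × 11 = 13.65 ft³/s
w_3 = (31.6 − 11.5)/2 = 10.05 ft; q_3 = 0.79 × 3.36 × 10.05 = 26.68 ft³/s
w_4 = (43.7 − 22.0)/2 = 10.85 ft; q_4 = 0.83 × 4.37 × 10.85 = 39.35 ft³/s
w_5 = (63.8 − 31.6)/2 = 16.1 ft; q_5 = 1.04 × 4.20 × 16.1 = 70.32 ft³/s
w_6 = (70.9 − 43.7)/2 = 13.6 ft; q_6 = 0.61 × 2.45 × 13.6 = 20.33 ft³/s
w_7 = (70.9 − 63.8)/2 = 3.55 ft; q_7 = 0.41 × 1.13 × 3.55 = 1.645 ft³/s
Q = Σ qᵢ = 173.5 ft³/s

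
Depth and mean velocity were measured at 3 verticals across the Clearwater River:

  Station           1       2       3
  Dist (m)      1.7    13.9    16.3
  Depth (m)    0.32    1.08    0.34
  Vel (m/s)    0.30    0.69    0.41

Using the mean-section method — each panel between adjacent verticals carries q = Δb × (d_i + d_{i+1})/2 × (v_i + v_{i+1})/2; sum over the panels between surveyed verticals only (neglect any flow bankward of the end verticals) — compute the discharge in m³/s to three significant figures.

Panel 1-2: Δb = 12.2 m, d̄ = (0.32+1.08)/2 = 0.7, v̄ = (0.30+0.69)/2 = 0.495 → q = 12.2×0.7×0.495 = 4.227 m³/s
Panel 2-3: Δb = 2.4 m, d̄ = (1.08+0.34)/2 = 0.71, v̄ = (0.69+0.41)/2 = 0.55 → q = 2.4×0.71×0.55 = 0.9372 m³/s
Q = Σ q = 5.165 m³/s

5.16 m³/s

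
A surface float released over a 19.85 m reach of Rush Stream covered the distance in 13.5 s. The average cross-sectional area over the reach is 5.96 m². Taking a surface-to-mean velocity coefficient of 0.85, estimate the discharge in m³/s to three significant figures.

7.45 m³/s

v_surface = L / t̄ = 19.85 / 13.5 = 1.470 m/s
v_mean = 0.85 × 1.470 = 1.250 m/s
Q = A × v_mean = 5.96 × 1.250 = 7.449 m³/s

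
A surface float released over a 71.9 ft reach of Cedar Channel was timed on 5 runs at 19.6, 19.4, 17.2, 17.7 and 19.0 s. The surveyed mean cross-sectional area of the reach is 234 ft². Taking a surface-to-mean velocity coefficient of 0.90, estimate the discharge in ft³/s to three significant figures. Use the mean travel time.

815 ft³/s

t̄ = (19.6 + 19.4 + 17.2 + 17.7 + 19.0) / 5 = 18.58 s
v_surface = L / t̄ = 71.9 / 18.58 = 3.870 ft/s
v_mean = 0.90 × 3.870 = 3.483 ft/s
Q = A × v_mean = 234 × 3.483 = 815.0 ft³/s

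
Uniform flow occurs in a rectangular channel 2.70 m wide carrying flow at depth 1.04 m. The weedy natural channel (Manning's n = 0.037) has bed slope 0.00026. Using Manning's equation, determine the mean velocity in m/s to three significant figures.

0.306 m/s

A = b·y = 2.70 × 1.04 = 2.808 m²
P = b + 2y = 2.70 + 2×1.04 = 4.780 m
R = A/P = 2.808/4.780 = 0.5874 m
Q = (1/n)·A·R^(2/3)·S^(1/2) = (1/0.037) × 2.808 × 0.5874^(2/3) × 0.00026^(1/2) = 0.8583 m³/s
V = Q/A = 0.8583/2.808 = 0.3057 m/s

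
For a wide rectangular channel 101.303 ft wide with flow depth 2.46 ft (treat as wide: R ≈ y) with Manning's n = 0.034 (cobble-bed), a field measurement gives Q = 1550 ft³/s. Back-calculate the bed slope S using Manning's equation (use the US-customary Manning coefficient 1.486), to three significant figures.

0.00610

A = b·y = 101.303 × 2.46 = 249.2 ft²
Wide channel: R ≈ y = 2.46 ft
S = (Q·n / (1.486·A·R^(2/3)))² = (1550×0.034 / (1.486×249.2×1.822))² = 0.006098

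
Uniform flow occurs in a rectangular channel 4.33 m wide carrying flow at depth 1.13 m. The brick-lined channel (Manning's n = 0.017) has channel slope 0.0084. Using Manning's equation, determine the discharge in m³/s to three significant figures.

21.6 m³/s

A = b·y = 4.33 × 1.13 = 4.893 m²
P = b + 2y = 4.33 + 2×1.13 = 6.590 m
R = A/P = 4.893/6.590 = 0.7425 m
Q = (1/n)·A·R^(2/3)·S^(1/2) = (1/0.017) × 4.893 × 0.7425^(2/3) × 0.0084^(1/2) = 21.63 m³/s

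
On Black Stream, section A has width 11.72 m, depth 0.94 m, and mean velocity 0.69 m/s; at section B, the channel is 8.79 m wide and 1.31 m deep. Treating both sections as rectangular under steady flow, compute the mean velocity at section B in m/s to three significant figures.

Q = A₁V₁ = (11.72×0.94) × 0.69 = 7.602 m³/s
A₂ = 8.79 × 1.31 = 11.51 m²
V₂ = Q/A₂ = 7.602/11.51 = 0.6602 m/s

0.660 m/s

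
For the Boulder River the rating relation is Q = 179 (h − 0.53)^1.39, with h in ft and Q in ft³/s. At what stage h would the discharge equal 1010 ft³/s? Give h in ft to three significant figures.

h − h₀ = (Q/C)^(1/b) = (1010/179)^(1/1.39) = 3.472 ft
h = 0.53 + 3.472 = 4.002 ft

4.00 ft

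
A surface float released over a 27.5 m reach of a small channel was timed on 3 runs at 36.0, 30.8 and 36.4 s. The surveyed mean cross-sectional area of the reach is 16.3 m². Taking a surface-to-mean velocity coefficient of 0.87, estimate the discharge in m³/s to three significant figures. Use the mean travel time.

11.3 m³/s

t̄ = (36.0 + 30.8 + 36.4) / 3 = 34.4 s
v_surface = L / t̄ = 27.5 / 34.4 = 0.7994 m/s
v_mean = 0.87 × 0.7994 = 0.6955 m/s
Q = A × v_mean = 16.3 × 0.6955 = 11.34 m³/s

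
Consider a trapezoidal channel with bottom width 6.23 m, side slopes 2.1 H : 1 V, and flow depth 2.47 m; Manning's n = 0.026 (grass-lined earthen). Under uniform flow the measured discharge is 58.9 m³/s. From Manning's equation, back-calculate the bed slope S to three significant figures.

A = (b + z·y)·y = (6.23 + 2.1×2.47)×2.47 = 28.20 m²
P = b + 2y√(1+z²) = 6.23 + 2×2.47×√(1+2.1²) = 17.72 m
R = A/P = 28.20/17.72 = 1.591 m
S = (Q·n / (1·A·R^(2/3)))² = (58.9×0.026 / (1×28.20×1.363))² = 0.001587

0.00159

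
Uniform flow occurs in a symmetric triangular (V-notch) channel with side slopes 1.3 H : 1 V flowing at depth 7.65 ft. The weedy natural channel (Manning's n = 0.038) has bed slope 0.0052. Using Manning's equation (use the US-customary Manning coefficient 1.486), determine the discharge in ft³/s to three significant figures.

A = z·y² = 1.3×7.65² = 76.08 ft²
P = 2y√(1+z²) = 2×7.65×√(1+1.3²) = 25.09 ft
R = A/P = 76.08/25.09 = 3.032 ft
Q = (1.486/n)·A·R^(2/3)·S^(1/2) = (1.486/0.038) × 76.08 × 3.032^(2/3) × 0.0052^(1/2) = 449.4 ft³/s

449 ft³/s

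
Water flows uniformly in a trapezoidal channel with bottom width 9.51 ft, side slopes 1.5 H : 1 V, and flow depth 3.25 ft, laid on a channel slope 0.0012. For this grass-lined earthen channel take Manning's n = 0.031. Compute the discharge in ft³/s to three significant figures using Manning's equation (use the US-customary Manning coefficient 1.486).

131 ft³/s

A = (b + z·y)·y = (9.51 + 1.5×3.25)×3.25 = 46.75 ft²
P = b + 2y√(1+z²) = 9.51 + 2×3.25×√(1+1.5²) = 21.23 ft
R = A/P = 46.75/21.23 = 2.202 ft
Q = (1.486/n)·A·R^(2/3)·S^(1/2) = (1.486/0.031) × 46.75 × 2.202^(2/3) × 0.0012^(1/2) = 131.4 ft³/s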